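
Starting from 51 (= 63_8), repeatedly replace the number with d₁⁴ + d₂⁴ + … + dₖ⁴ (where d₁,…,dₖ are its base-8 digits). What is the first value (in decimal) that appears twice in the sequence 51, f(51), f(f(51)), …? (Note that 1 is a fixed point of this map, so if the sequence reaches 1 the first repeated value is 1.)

51 = (6,3)_8 → 6⁴ + 3⁴ = 1296 + 81 = 1377
1377 = (2,5,4,1)_8 → 2⁴ + 5⁴ + 4⁴ + 1⁴ = 16 + 625 + 256 + 1 = 898
898 = (1,6,0,2)_8 → 1⁴ + 6⁴ + 0⁴ + 2⁴ = 1 + 1296 + 0 + 16 = 1313
1313 = (2,4,4,1)_8 → 2⁴ + 4⁴ + 4⁴ + 1⁴ = 16 + 256 + 256 + 1 = 529
529 = (1,0,2,1)_8 → 1⁴ + 0⁴ + 2⁴ + 1⁴ = 1 + 0 + 16 + 1 = 18
18 = (2,2)_8 → 2⁴ + 2⁴ = 16 + 16 = 32
32 = (4,0)_8 → 4⁴ + 0⁴ = 256 + 0 = 256
256 = (4,0,0)_8 → 4⁴ + 0⁴ + 0⁴ = 256 + 0 + 0 = 256  — 256 already appeared earlier.

256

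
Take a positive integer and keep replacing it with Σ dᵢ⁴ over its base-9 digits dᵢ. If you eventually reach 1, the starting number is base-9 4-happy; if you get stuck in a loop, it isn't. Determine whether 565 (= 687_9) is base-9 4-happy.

565 = (6,8,7)_9 → 6⁴ + 8⁴ + 7⁴ = 7793
7793 = (1,1,6,1,8)_9 → 1⁴ + 1⁴ + 6⁴ + 1⁴ + 8⁴ = 5395
5395 = (7,3,5,4)_9 → 7⁴ + 3⁴ + 5⁴ + 4⁴ = 3363
3363 = (4,5,4,6)_9 → 4⁴ + 5⁴ + 4⁴ + 6⁴ = 2433
2433 = (3,3,0,3)_9 → 3⁴ + 3⁴ + 0⁴ + 3⁴ = 243
243 = (3,0,0)_9 → 3⁴ + 0⁴ + 0⁴ = 81
81 = (1,0,0)_9 → 1⁴ + 0⁴ + 0⁴ = 1  — reached 1.

base-9 4-happy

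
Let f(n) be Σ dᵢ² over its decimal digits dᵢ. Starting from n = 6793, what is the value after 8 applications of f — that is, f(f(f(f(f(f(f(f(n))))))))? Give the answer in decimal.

89

6793 → 6² + 7² + 9² + 3² = 175
175 → 1² + 7² + 5² = 75
75 → 7² + 5² = 74
74 → 7² + 4² = 65
65 → 6² + 5² = 61
61 → 6² + 1² = 37
37 → 3² + 7² = 58
58 → 5² + 8² = 89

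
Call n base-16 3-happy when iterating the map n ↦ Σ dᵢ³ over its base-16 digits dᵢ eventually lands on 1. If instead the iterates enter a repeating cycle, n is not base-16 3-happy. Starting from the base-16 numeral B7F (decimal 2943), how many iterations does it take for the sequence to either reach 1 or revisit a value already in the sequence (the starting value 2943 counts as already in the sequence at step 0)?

2943 = (11,7,15)_16 → 11³ + 7³ + 15³ = 5049
5049 = (1,3,11,9)_16 → 1³ + 3³ + 11³ + 9³ = 2088
2088 = (8,2,8)_16 → 8³ + 2³ + 8³ = 1032
1032 = (4,0,8)_16 → 4³ + 0³ + 8³ = 576
576 = (2,4,0)_16 → 2³ + 4³ + 0³ = 72
72 = (4,8)_16 → 4³ + 8³ = 576  — 576 repeats.
That took 6 steps.

6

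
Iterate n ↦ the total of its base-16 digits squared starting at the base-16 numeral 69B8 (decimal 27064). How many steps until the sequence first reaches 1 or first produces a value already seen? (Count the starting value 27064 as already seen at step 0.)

27064 = (6,9,11,8)_16 → 6² + 9² + 11² + 8² = 302
302 = (1,2,14)_16 → 1² + 2² + 14² = 201
201 = (12,9)_16 → 12² + 9² = 225
225 = (14,1)_16 → 14² + 1² = 197
197 = (12,5)_16 → 12² + 5² = 169
169 = (10,9)_16 → 10² + 9² = 181
181 = (11,5)_16 → 11² + 5² = 146
146 = (9,2)_16 → 9² + 2² = 85
85 = (5,5)_16 → 5² + 5² = 50
50 = (3,2)_16 → 3² + 2² = 13
13 = (13)_16 → 13² = 169  — 169 repeats.
That took 11 steps.

11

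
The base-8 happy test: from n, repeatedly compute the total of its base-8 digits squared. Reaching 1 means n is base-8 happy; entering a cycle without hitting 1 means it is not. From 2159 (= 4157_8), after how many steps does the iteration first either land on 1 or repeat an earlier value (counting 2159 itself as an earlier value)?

5

2159 = (4,1,5,7)_8 → 91
91 = (1,3,3)_8 → 19
19 = (2,3)_8 → 13
13 = (1,5)_8 → 26
26 = (3,2)_8 → 13  — 13 repeats.
That took 5 steps.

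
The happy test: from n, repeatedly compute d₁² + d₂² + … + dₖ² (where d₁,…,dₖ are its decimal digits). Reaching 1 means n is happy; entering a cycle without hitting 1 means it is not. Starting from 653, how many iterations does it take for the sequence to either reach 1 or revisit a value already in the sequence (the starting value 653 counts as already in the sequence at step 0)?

653 → 70
70 → 49
49 → 97
97 → 130
130 → 10
10 → 1  — reached 1.
That took 6 steps.

6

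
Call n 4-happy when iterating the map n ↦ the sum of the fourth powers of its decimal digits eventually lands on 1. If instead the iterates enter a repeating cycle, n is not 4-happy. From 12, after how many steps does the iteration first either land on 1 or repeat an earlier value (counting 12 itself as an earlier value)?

5

12 → 1⁴ + 2⁴ = 1 + 16 = 17
17 → 1⁴ + 7⁴ = 1 + 2401 = 2402
2402 → 2⁴ + 4⁴ + 0⁴ + 2⁴ = 16 + 256 + 0 + 16 = 288
288 → 2⁴ + 8⁴ + 8⁴ = 16 + 4096 + 4096 = 8208
8208 → 8⁴ + 2⁴ + 0⁴ + 8⁴ = 4096 + 16 + 0 + 4096 = 8208  — 8208 repeats.
That took 5 steps.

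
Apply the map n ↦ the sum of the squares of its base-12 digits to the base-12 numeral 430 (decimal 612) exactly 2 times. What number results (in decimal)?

5

612 = (4,3,0)_12 → 4² + 3² + 0² = 16 + 9 + 0 = 25
25 = (2,1)_12 → 2² + 1² = 4 + 1 = 5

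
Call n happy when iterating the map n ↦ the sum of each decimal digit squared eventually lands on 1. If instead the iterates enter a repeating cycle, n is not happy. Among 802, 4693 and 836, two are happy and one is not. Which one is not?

4693

802: 802 → 68 → 100 → 1  — reaches 1 (happy)
4693: 4693 → 142 → 21 → 5 → 25 → 29 → 85 → 89 → 145 → 42 → 20 → 4 → 16 → 37 → 58 → 89  — repeats 89 (not happy)
836: 836 → 109 → 82 → 68 → 100 → 1  — reaches 1 (happy)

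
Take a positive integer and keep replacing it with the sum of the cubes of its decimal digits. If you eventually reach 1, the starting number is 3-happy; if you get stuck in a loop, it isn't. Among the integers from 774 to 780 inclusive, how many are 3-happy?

774: 774 → 750 → 468 → 792 → 1080 → 513 → 153 → 153  — not 3-happy
775: 775 → 811 → 514 → 190 → 730 → 370 → 370  — not 3-happy
776: 776 → 902 → 737 → 713 → 371 → 371  — not 3-happy
777: 777 → 1029 → 738 → 882 → 1032 → 36 → 243 → 99 → 1458 → 702 → 351 → 153 → 153  — not 3-happy
778: 778 → 1198 → 1243 → 100 → 1  — 3-happy
779: 779 → 1415 → 191 → 731 → 371 → 371  — not 3-happy
780: 780 → 855 → 762 → 567 → 684 → 792 → 1080 → 513 → 153 → 153  — not 3-happy
3-happy: 778

1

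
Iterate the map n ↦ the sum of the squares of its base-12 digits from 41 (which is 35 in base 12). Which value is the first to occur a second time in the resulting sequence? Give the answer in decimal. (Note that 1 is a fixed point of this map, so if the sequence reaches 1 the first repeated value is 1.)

41

41 = (3,5)_12 → 3² + 5² = 9 + 25 = 34
34 = (2,10)_12 → 2² + 10² = 4 + 100 = 104
104 = (8,8)_12 → 8² + 8² = 64 + 64 = 128
128 = (10,8)_12 → 10² + 8² = 100 + 64 = 164
164 = (1,1,8)_12 → 1² + 1² + 8² = 1 + 1 + 64 = 66
66 = (5,6)_12 → 5² + 6² = 25 + 36 = 61
61 = (5,1)_12 → 5² + 1² = 25 + 1 = 26
26 = (2,2)_12 → 2² + 2² = 4 + 4 = 8
8 = (8)_12 → 8² = 64
64 = (5,4)_12 → 5² + 4² = 25 + 16 = 41  — 41 already appeared earlier.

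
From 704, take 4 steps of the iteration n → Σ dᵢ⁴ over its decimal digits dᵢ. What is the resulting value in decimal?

704 → 2657
2657 → 4338
4338 → 4514
4514 → 1138

1138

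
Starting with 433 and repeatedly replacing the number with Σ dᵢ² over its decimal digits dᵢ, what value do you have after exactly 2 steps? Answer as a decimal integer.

25

433 → 34
34 → 25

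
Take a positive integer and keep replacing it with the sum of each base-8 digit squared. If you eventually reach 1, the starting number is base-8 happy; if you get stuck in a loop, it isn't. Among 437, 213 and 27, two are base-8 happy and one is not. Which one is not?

437: 437 → 97 → 18 → 8 → 1  — reaches 1 (base-8 happy)
213: 213 → 38 → 52 → 52  — repeats 52 (not base-8 happy)
27: 27 → 18 → 8 → 1  — reaches 1 (base-8 happy)

213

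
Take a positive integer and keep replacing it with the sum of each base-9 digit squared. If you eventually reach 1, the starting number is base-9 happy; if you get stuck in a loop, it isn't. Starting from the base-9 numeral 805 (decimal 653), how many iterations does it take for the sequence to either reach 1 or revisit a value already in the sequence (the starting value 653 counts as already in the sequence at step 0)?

653 = (8,0,5)_9 → 8² + 0² + 5² = 89
89 = (1,0,8)_9 → 1² + 0² + 8² = 65
65 = (7,2)_9 → 7² + 2² = 53
53 = (5,8)_9 → 5² + 8² = 89  — 89 repeats.
That took 4 steps.

4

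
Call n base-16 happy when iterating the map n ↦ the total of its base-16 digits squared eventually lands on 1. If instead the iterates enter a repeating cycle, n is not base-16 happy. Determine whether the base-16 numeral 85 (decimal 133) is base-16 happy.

base-16 happy

133 = (8,5)_16 → 8² + 5² = 64 + 25 = 89
89 = (5,9)_16 → 5² + 9² = 25 + 81 = 106
106 = (6,10)_16 → 6² + 10² = 36 + 100 = 136
136 = (8,8)_16 → 8² + 8² = 64 + 64 = 128
128 = (8,0)_16 → 8² + 0² = 64 + 0 = 64
64 = (4,0)_16 → 4² + 0² = 16 + 0 = 16
16 = (1,0)_16 → 1² + 0² = 1 + 0 = 1  — reached 1.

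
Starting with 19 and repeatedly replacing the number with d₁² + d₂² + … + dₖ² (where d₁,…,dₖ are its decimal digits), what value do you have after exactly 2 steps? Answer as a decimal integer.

19 → 1² + 9² = 82
82 → 8² + 2² = 68

68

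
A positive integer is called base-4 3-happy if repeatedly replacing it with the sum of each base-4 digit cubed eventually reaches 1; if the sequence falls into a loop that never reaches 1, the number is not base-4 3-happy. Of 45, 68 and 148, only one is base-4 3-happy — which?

45: 45 → 36 → 9 → 9  — repeats 9 (not base-4 3-happy)
68: 68 → 2 → 8 → 8  — repeats 8 (not base-4 3-happy)
148: 148 → 10 → 16 → 1  — reaches 1 (base-4 3-happy)

148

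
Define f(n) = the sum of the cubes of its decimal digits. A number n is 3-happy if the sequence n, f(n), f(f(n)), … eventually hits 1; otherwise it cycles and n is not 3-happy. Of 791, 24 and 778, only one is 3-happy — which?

791: 791 → 1073 → 371 → 371  — repeats 371 (not 3-happy)
24: 24 → 72 → 351 → 153 → 153  — repeats 153 (not 3-happy)
778: 778 → 1198 → 1243 → 100 → 1  — reaches 1 (3-happy)

778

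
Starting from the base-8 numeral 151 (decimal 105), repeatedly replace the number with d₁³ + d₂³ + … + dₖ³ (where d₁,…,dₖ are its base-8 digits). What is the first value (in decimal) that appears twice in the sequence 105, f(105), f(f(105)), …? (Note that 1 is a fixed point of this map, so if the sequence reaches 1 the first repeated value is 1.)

105 = (1,5,1)_8 → 1³ + 5³ + 1³ = 1 + 125 + 1 = 127
127 = (1,7,7)_8 → 1³ + 7³ + 7³ = 1 + 343 + 343 = 687
687 = (1,2,5,7)_8 → 1³ + 2³ + 5³ + 7³ = 1 + 8 + 125 + 343 = 477
477 = (7,3,5)_8 → 7³ + 3³ + 5³ = 343 + 27 + 125 = 495
495 = (7,5,7)_8 → 7³ + 5³ + 7³ = 343 + 125 + 343 = 811
811 = (1,4,5,3)_8 → 1³ + 4³ + 5³ + 3³ = 1 + 64 + 125 + 27 = 217
217 = (3,3,1)_8 → 3³ + 3³ + 1³ = 27 + 27 + 1 = 55
55 = (6,7)_8 → 6³ + 7³ = 216 + 343 = 559
559 = (1,0,5,7)_8 → 1³ + 0³ + 5³ + 7³ = 1 + 0 + 125 + 343 = 469
469 = (7,2,5)_8 → 7³ + 2³ + 5³ = 343 + 8 + 125 = 476
476 = (7,3,4)_8 → 7³ + 3³ + 4³ = 343 + 27 + 64 = 434
434 = (6,6,2)_8 → 6³ + 6³ + 2³ = 216 + 216 + 8 = 440
440 = (6,7,0)_8 → 6³ + 7³ + 0³ = 216 + 343 + 0 = 559  — 559 already appeared earlier.

559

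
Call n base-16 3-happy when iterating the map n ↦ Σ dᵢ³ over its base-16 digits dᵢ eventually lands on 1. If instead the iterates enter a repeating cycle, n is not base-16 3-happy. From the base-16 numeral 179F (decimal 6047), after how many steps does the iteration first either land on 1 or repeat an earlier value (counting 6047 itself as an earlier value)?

6047 = (1,7,9,15)_16 → 1³ + 7³ + 9³ + 15³ = 1 + 343 + 729 + 3375 = 4448
4448 = (1,1,6,0)_16 → 1³ + 1³ + 6³ + 0³ = 1 + 1 + 216 + 0 = 218
218 = (13,10)_16 → 13³ + 10³ = 2197 + 1000 = 3197
3197 = (12,7,13)_16 → 12³ + 7³ + 13³ = 1728 + 343 + 2197 = 4268
4268 = (1,0,10,12)_16 → 1³ + 0³ + 10³ + 12³ = 1 + 0 + 1000 + 1728 = 2729
2729 = (10,10,9)_16 → 10³ + 10³ + 9³ = 1000 + 1000 + 729 = 2729  — 2729 repeats.
That took 6 steps.

6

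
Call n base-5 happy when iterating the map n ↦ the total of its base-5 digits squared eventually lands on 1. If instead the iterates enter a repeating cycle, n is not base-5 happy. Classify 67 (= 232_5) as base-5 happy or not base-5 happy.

not base-5 happy

67 = (2,3,2)_5 → 2² + 3² + 2² = 4 + 9 + 4 = 17
17 = (3,2)_5 → 3² + 2² = 9 + 4 = 13
13 = (2,3)_5 → 2² + 3² = 4 + 9 = 13  — 13 already seen; the sequence cycles without reaching 1.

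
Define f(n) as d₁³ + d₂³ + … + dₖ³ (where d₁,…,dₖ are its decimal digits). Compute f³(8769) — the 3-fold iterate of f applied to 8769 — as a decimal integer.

8769 → 1800
1800 → 513
513 → 153

153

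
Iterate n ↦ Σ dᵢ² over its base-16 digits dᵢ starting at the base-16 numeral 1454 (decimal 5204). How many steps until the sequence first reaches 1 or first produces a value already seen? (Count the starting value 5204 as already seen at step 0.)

12

5204 = (1,4,5,4)_16 → 58
58 = (3,10)_16 → 109
109 = (6,13)_16 → 205
205 = (12,13)_16 → 313
313 = (1,3,9)_16 → 91
91 = (5,11)_16 → 146
146 = (9,2)_16 → 85
85 = (5,5)_16 → 50
50 = (3,2)_16 → 13
13 = (13)_16 → 169
169 = (10,9)_16 → 181
181 = (11,5)_16 → 146  — 146 repeats.
That took 12 steps.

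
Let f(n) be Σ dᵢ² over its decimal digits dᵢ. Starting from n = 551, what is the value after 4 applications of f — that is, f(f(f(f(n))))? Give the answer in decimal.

16

551 → 5² + 5² + 1² = 25 + 25 + 1 = 51
51 → 5² + 1² = 25 + 1 = 26
26 → 2² + 6² = 4 + 36 = 40
40 → 4² + 0² = 16 + 0 = 16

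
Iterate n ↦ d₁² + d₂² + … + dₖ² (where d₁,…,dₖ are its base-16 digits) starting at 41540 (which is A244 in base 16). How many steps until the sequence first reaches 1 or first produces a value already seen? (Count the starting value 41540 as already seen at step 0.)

41540 = (10,2,4,4)_16 → 10² + 2² + 4² + 4² = 136
136 = (8,8)_16 → 8² + 8² = 128
128 = (8,0)_16 → 8² + 0² = 64
64 = (4,0)_16 → 4² + 0² = 16
16 = (1,0)_16 → 1² + 0² = 1  — reached 1.
That took 5 steps.

5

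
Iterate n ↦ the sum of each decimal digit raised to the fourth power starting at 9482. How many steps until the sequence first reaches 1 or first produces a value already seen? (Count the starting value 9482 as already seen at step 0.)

9482 → 10929
10929 → 13139
13139 → 6725
6725 → 4338
4338 → 4514
4514 → 1138
1138 → 4179
4179 → 9219
9219 → 13139  — 13139 repeats.
That took 9 steps.

9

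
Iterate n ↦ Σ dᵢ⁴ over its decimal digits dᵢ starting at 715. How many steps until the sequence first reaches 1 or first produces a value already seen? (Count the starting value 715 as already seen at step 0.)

11

715 → 7⁴ + 1⁴ + 5⁴ = 2401 + 1 + 625 = 3027
3027 → 3⁴ + 0⁴ + 2⁴ + 7⁴ = 81 + 0 + 16 + 2401 = 2498
2498 → 2⁴ + 4⁴ + 9⁴ + 8⁴ = 16 + 256 + 6561 + 4096 = 10929
10929 → 1⁴ + 0⁴ + 9⁴ + 2⁴ + 9⁴ = 1 + 0 + 6561 + 16 + 6561 = 13139
13139 → 1⁴ + 3⁴ + 1⁴ + 3⁴ + 9⁴ = 1 + 81 + 1 + 81 + 6561 = 6725
6725 → 6⁴ + 7⁴ + 2⁴ + 5⁴ = 1296 + 2401 + 16 + 625 = 4338
4338 → 4⁴ + 3⁴ + 3⁴ + 8⁴ = 256 + 81 + 81 + 4096 = 4514
4514 → 4⁴ + 5⁴ + 1⁴ + 4⁴ = 256 + 625 + 1 + 256 = 1138
1138 → 1⁴ + 1⁴ + 3⁴ + 8⁴ = 1 + 1 + 81 + 4096 = 4179
4179 → 4⁴ + 1⁴ + 7⁴ + 9⁴ = 256 + 1 + 2401 + 6561 = 9219
9219 → 9⁴ + 2⁴ + 1⁴ + 9⁴ = 6561 + 16 + 1 + 6561 = 13139  — 13139 repeats.
That took 11 steps.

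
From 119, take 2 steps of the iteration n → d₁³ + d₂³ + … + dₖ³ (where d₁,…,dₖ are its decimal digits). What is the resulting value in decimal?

371

119 → 1³ + 1³ + 9³ = 731
731 → 7³ + 3³ + 1³ = 371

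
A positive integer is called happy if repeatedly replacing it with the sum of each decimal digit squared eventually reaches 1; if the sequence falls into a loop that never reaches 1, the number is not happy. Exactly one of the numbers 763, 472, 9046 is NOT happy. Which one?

763: 763 → 94 → 97 → 130 → 10 → 1  — reaches 1 (happy)
472: 472 → 69 → 117 → 51 → 26 → 40 → 16 → 37 → 58 → 89 → 145 → 42 → 20 → 4 → 16  — repeats 16 (not happy)
9046: 9046 → 133 → 19 → 82 → 68 → 100 → 1  — reaches 1 (happy)

472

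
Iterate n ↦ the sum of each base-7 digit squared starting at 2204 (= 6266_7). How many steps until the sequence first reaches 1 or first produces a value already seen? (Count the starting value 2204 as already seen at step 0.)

2204 = (6,2,6,6)_7 → 6² + 2² + 6² + 6² = 36 + 4 + 36 + 36 = 112
112 = (2,2,0)_7 → 2² + 2² + 0² = 4 + 4 + 0 = 8
8 = (1,1)_7 → 1² + 1² = 1 + 1 = 2
2 = (2)_7 → 2² = 4
4 = (4)_7 → 4² = 16
16 = (2,2)_7 → 2² + 2² = 4 + 4 = 8  — 8 repeats.
That took 6 steps.

6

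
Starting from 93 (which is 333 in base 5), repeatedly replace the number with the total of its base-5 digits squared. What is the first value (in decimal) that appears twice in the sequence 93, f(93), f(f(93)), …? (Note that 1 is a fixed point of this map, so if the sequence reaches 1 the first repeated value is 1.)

1

93 = (3,3,3)_5 → 3² + 3² + 3² = 9 + 9 + 9 = 27
27 = (1,0,2)_5 → 1² + 0² + 2² = 1 + 0 + 4 = 5
5 = (1,0)_5 → 1² + 0² = 1 + 0 = 1  — reached the fixed point 1.
1 → 1, so 1 is the first repeated value.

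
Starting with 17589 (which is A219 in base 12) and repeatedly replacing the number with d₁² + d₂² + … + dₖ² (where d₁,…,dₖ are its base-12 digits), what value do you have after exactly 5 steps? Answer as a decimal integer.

17589 = (10,2,1,9)_12 → 10² + 2² + 1² + 9² = 186
186 = (1,3,6)_12 → 1² + 3² + 6² = 46
46 = (3,10)_12 → 3² + 10² = 109
109 = (9,1)_12 → 9² + 1² = 82
82 = (6,10)_12 → 6² + 10² = 136

136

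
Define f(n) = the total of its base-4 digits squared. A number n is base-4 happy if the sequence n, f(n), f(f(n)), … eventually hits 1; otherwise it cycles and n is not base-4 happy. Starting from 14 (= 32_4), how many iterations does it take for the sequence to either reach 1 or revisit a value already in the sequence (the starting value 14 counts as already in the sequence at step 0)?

14 = (3,2)_4 → 3² + 2² = 9 + 4 = 13
13 = (3,1)_4 → 3² + 1² = 9 + 1 = 10
10 = (2,2)_4 → 2² + 2² = 4 + 4 = 8
8 = (2,0)_4 → 2² + 0² = 4 + 0 = 4
4 = (1,0)_4 → 1² + 0² = 1 + 0 = 1  — reached 1.
That took 5 steps.

5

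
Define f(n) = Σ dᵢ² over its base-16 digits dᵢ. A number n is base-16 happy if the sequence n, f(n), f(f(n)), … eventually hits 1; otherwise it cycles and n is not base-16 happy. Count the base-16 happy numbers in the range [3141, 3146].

1

3141: 3141 → 185 → 202 → 244 → 241 → 226 → 200 → 208 → 169 → 181 → 146 → 85 → 50 → 13 → 169  (repeats 169)
3142: 3142 → 196 → 160 → 100 → 52 → 25 → 82 → 29 → 170 → 200 → 208 → 169 → 181 → 146 → 85 → 50 → 13 → 169  (repeats 169)
3143: 3143 → 209 → 170 → 200 → 208 → 169 → 181 → 146 → 85 → 50 → 13 → 169  (repeats 169)
3144: 3144 → 224 → 196 → 160 → 100 → 52 → 25 → 82 → 29 → 170 → 200 → 208 → 169 → 181 → 146 → 85 → 50 → 13 → 169  (repeats 169)
3145: 3145 → 241 → 226 → 200 → 208 → 169 → 181 → 146 → 85 → 50 → 13 → 169  (repeats 169)
3146: 3146 → 260 → 17 → 2 → 4 → 16 → 1  (reaches 1)
base-16 happy: 3146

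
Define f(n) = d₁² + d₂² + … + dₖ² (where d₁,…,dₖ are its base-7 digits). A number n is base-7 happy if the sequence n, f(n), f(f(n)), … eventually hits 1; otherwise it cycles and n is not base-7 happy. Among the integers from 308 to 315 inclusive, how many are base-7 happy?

308: 308 → 40 → 50 → 2 → 4 → 16 → 8 → 2  (repeats 2)
309: 309 → 41 → 61 → 27 → 45 → 45  (repeats 45)
310: 310 → 44 → 40 → 50 → 2 → 4 → 16 → 8 → 2  (repeats 2)
311: 311 → 49 → 1  (reaches 1)
312: 312 → 56 → 2 → 4 → 16 → 8 → 2  (repeats 2)
313: 313 → 65 → 9 → 5 → 25 → 25  (repeats 25)
314: 314 → 76 → 46 → 52 → 10 → 10  (repeats 10)
315: 315 → 45 → 45  (repeats 45)
base-7 happy: 311

1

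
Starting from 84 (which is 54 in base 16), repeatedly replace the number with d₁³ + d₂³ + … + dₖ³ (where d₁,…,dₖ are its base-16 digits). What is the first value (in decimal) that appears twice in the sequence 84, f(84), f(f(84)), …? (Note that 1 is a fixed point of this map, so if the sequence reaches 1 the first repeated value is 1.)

189

84 = (5,4)_16 → 5³ + 4³ = 125 + 64 = 189
189 = (11,13)_16 → 11³ + 13³ = 1331 + 2197 = 3528
3528 = (13,12,8)_16 → 13³ + 12³ + 8³ = 2197 + 1728 + 512 = 4437
4437 = (1,1,5,5)_16 → 1³ + 1³ + 5³ + 5³ = 1 + 1 + 125 + 125 = 252
252 = (15,12)_16 → 15³ + 12³ = 3375 + 1728 = 5103
5103 = (1,3,14,15)_16 → 1³ + 3³ + 14³ + 15³ = 1 + 27 + 2744 + 3375 = 6147
6147 = (1,8,0,3)_16 → 1³ + 8³ + 0³ + 3³ = 1 + 512 + 0 + 27 = 540
540 = (2,1,12)_16 → 2³ + 1³ + 12³ = 8 + 1 + 1728 = 1737
1737 = (6,12,9)_16 → 6³ + 12³ + 9³ = 216 + 1728 + 729 = 2673
2673 = (10,7,1)_16 → 10³ + 7³ + 1³ = 1000 + 343 + 1 = 1344
1344 = (5,4,0)_16 → 5³ + 4³ + 0³ = 125 + 64 + 0 = 189  — 189 already appeared earlier.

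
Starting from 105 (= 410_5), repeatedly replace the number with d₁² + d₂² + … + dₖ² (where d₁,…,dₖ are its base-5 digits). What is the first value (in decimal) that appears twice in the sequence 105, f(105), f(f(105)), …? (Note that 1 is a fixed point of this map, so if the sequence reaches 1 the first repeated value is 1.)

13

105 = (4,1,0)_5 → 4² + 1² + 0² = 17
17 = (3,2)_5 → 3² + 2² = 13
13 = (2,3)_5 → 2² + 3² = 13  — 13 already appeared earlier.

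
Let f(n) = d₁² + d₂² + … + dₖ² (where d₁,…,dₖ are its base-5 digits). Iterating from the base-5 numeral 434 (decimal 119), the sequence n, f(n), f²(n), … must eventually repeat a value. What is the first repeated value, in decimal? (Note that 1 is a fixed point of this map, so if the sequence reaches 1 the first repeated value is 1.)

119 = (4,3,4)_5 → 4² + 3² + 4² = 41
41 = (1,3,1)_5 → 1² + 3² + 1² = 11
11 = (2,1)_5 → 2² + 1² = 5
5 = (1,0)_5 → 1² + 0² = 1  — reached the fixed point 1.
1 → 1, so 1 is the first repeated value.

1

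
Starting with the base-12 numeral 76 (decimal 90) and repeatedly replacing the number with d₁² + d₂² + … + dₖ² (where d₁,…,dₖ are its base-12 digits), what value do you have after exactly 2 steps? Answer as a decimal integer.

90 = (7,6)_12 → 7² + 6² = 85
85 = (7,1)_12 → 7² + 1² = 50

50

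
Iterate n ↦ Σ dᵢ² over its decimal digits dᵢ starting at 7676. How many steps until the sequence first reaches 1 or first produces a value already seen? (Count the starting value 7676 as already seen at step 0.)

14

7676 → 7² + 6² + 7² + 6² = 49 + 36 + 49 + 36 = 170
170 → 1² + 7² + 0² = 1 + 49 + 0 = 50
50 → 5² + 0² = 25 + 0 = 25
25 → 2² + 5² = 4 + 25 = 29
29 → 2² + 9² = 4 + 81 = 85
85 → 8² + 5² = 64 + 25 = 89
89 → 8² + 9² = 64 + 81 = 145
145 → 1² + 4² + 5² = 1 + 16 + 25 = 42
42 → 4² + 2² = 16 + 4 = 20
20 → 2² + 0² = 4 + 0 = 4
4 → 4² = 16
16 → 1² + 6² = 1 + 36 = 37
37 → 3² + 7² = 9 + 49 = 58
58 → 5² + 8² = 25 + 64 = 89  — 89 repeats.
That took 14 steps.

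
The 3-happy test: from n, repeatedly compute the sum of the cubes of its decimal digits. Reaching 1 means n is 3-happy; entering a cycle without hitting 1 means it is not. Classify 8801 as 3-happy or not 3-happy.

not 3-happy

8801 → 1025
1025 → 134
134 → 92
92 → 737
737 → 713
713 → 371
371 → 371  — 371 already seen; the sequence cycles without reaching 1.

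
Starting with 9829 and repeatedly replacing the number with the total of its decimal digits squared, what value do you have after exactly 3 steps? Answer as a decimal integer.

9829 → 9² + 8² + 2² + 9² = 81 + 64 + 4 + 81 = 230
230 → 2² + 3² + 0² = 4 + 9 + 0 = 13
13 → 1² + 3² = 1 + 9 = 10

10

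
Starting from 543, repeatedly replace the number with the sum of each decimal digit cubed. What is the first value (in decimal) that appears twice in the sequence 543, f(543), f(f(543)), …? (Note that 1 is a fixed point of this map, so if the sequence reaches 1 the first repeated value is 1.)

543 → 5³ + 4³ + 3³ = 216
216 → 2³ + 1³ + 6³ = 225
225 → 2³ + 2³ + 5³ = 141
141 → 1³ + 4³ + 1³ = 66
66 → 6³ + 6³ = 432
432 → 4³ + 3³ + 2³ = 99
99 → 9³ + 9³ = 1458
1458 → 1³ + 4³ + 5³ + 8³ = 702
702 → 7³ + 0³ + 2³ = 351
351 → 3³ + 5³ + 1³ = 153
153 → 1³ + 5³ + 3³ = 153  — 153 already appeared earlier.

153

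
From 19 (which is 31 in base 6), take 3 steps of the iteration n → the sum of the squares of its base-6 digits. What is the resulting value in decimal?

29

19 = (3,1)_6 → 3² + 1² = 9 + 1 = 10
10 = (1,4)_6 → 1² + 4² = 1 + 16 = 17
17 = (2,5)_6 → 2² + 5² = 4 + 25 = 29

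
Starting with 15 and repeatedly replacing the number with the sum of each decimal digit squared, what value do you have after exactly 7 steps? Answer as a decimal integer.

145

15 → 1² + 5² = 1 + 25 = 26
26 → 2² + 6² = 4 + 36 = 40
40 → 4² + 0² = 16 + 0 = 16
16 → 1² + 6² = 1 + 36 = 37
37 → 3² + 7² = 9 + 49 = 58
58 → 5² + 8² = 25 + 64 = 89
89 → 8² + 9² = 64 + 81 = 145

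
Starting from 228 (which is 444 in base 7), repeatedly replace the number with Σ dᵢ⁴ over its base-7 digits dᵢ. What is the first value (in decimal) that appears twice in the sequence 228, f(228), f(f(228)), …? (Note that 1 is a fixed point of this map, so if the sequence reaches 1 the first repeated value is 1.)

228 = (4,4,4)_7 → 768
768 = (2,1,4,5)_7 → 898
898 = (2,4,2,2)_7 → 304
304 = (6,1,3)_7 → 1378
1378 = (4,0,0,6)_7 → 1552
1552 = (4,3,4,5)_7 → 1218
1218 = (3,3,6,0)_7 → 1458
1458 = (4,1,5,2)_7 → 898  — 898 already appeared earlier.

898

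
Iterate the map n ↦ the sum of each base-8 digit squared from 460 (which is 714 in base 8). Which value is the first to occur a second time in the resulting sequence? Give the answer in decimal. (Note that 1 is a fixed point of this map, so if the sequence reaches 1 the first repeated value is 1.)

460 = (7,1,4)_8 → 66
66 = (1,0,2)_8 → 5
5 = (5)_8 → 25
25 = (3,1)_8 → 10
10 = (1,2)_8 → 5  — 5 already appeared earlier.

5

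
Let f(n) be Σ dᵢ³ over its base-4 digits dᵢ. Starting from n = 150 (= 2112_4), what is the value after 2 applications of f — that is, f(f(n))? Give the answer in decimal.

9

150 = (2,1,1,2)_4 → 2³ + 1³ + 1³ + 2³ = 18
18 = (1,0,2)_4 → 1³ + 0³ + 2³ = 9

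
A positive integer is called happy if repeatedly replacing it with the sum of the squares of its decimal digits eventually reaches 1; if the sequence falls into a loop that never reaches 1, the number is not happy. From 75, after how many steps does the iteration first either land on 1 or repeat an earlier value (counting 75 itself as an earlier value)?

12

75 → 7² + 5² = 49 + 25 = 74
74 → 7² + 4² = 49 + 16 = 65
65 → 6² + 5² = 36 + 25 = 61
61 → 6² + 1² = 36 + 1 = 37
37 → 3² + 7² = 9 + 49 = 58
58 → 5² + 8² = 25 + 64 = 89
89 → 8² + 9² = 64 + 81 = 145
145 → 1² + 4² + 5² = 1 + 16 + 25 = 42
42 → 4² + 2² = 16 + 4 = 20
20 → 2² + 0² = 4 + 0 = 4
4 → 4² = 16
16 → 1² + 6² = 1 + 36 = 37  — 37 repeats.
That took 12 steps.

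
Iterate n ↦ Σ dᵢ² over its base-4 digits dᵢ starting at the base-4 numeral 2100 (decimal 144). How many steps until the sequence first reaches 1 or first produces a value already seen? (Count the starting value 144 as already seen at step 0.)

4

144 = (2,1,0,0)_4 → 2² + 1² + 0² + 0² = 4 + 1 + 0 + 0 = 5
5 = (1,1)_4 → 1² + 1² = 1 + 1 = 2
2 = (2)_4 → 2² = 4
4 = (1,0)_4 → 1² + 0² = 1 + 0 = 1  — reached 1.
That took 4 steps.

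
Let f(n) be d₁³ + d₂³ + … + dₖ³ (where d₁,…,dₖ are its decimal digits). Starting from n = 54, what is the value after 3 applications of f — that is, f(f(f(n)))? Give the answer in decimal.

81

54 → 5³ + 4³ = 125 + 64 = 189
189 → 1³ + 8³ + 9³ = 1 + 512 + 729 = 1242
1242 → 1³ + 2³ + 4³ + 2³ = 1 + 8 + 64 + 8 = 81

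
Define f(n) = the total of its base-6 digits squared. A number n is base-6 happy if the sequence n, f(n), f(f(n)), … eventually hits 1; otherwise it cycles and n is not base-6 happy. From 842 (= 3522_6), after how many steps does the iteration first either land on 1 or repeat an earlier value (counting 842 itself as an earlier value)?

842 = (3,5,2,2)_6 → 3² + 5² + 2² + 2² = 42
42 = (1,1,0)_6 → 1² + 1² + 0² = 2
2 = (2)_6 → 2² = 4
4 = (4)_6 → 4² = 16
16 = (2,4)_6 → 2² + 4² = 20
20 = (3,2)_6 → 3² + 2² = 13
13 = (2,1)_6 → 2² + 1² = 5
5 = (5)_6 → 5² = 25
25 = (4,1)_6 → 4² + 1² = 17
17 = (2,5)_6 → 2² + 5² = 29
29 = (4,5)_6 → 4² + 5² = 41
41 = (1,0,5)_6 → 1² + 0² + 5² = 26
26 = (4,2)_6 → 4² + 2² = 20  — 20 repeats.
That took 13 steps.

13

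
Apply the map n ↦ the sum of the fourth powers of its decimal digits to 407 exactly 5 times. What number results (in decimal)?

4179

407 → 4⁴ + 0⁴ + 7⁴ = 2657
2657 → 2⁴ + 6⁴ + 5⁴ + 7⁴ = 4338
4338 → 4⁴ + 3⁴ + 3⁴ + 8⁴ = 4514
4514 → 4⁴ + 5⁴ + 1⁴ + 4⁴ = 1138
1138 → 1⁴ + 1⁴ + 3⁴ + 8⁴ = 4179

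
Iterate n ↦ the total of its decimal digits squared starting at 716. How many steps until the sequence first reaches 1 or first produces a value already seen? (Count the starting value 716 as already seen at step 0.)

3

716 → 7² + 1² + 6² = 86
86 → 8² + 6² = 100
100 → 1² + 0² + 0² = 1  — reached 1.
That took 3 steps.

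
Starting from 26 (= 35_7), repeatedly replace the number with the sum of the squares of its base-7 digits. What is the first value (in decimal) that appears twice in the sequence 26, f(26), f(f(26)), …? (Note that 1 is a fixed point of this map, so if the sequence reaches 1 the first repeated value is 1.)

26 = (3,5)_7 → 3² + 5² = 9 + 25 = 34
34 = (4,6)_7 → 4² + 6² = 16 + 36 = 52
52 = (1,0,3)_7 → 1² + 0² + 3² = 1 + 0 + 9 = 10
10 = (1,3)_7 → 1² + 3² = 1 + 9 = 10  — 10 already appeared earlier.

10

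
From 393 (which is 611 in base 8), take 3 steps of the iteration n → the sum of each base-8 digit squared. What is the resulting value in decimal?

393 = (6,1,1)_8 → 6² + 1² + 1² = 36 + 1 + 1 = 38
38 = (4,6)_8 → 4² + 6² = 16 + 36 = 52
52 = (6,4)_8 → 6² + 4² = 36 + 16 = 52

52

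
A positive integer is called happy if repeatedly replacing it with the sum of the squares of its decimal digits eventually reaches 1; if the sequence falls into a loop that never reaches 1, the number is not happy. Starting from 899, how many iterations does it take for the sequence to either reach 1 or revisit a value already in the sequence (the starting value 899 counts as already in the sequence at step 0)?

6

899 → 8² + 9² + 9² = 64 + 81 + 81 = 226
226 → 2² + 2² + 6² = 4 + 4 + 36 = 44
44 → 4² + 4² = 16 + 16 = 32
32 → 3² + 2² = 9 + 4 = 13
13 → 1² + 3² = 1 + 9 = 10
10 → 1² + 0² = 1 + 0 = 1  — reached 1.
That took 6 steps.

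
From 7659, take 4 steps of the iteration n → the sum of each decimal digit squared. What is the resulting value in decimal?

58

7659 → 7² + 6² + 5² + 9² = 49 + 36 + 25 + 81 = 191
191 → 1² + 9² + 1² = 1 + 81 + 1 = 83
83 → 8² + 3² = 64 + 9 = 73
73 → 7² + 3² = 49 + 9 = 58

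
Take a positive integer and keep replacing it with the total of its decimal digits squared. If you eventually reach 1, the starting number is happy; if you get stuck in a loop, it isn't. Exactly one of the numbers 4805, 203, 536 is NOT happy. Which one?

4805

4805: 4805 → 105 → 26 → 40 → 16 → 37 → 58 → 89 → 145 → 42 → 20 → 4 → 16  — repeats 16 (not happy)
203: 203 → 13 → 10 → 1  — reaches 1 (happy)
536: 536 → 70 → 49 → 97 → 130 → 10 → 1  — reaches 1 (happy)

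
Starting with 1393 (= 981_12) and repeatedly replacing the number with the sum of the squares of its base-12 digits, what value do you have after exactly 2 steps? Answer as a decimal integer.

5

1393 = (9,8,1)_12 → 9² + 8² + 1² = 81 + 64 + 1 = 146
146 = (1,0,2)_12 → 1² + 0² + 2² = 1 + 0 + 4 = 5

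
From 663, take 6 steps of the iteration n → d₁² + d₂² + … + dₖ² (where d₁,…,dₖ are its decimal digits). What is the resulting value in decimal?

89

663 → 6² + 6² + 3² = 81
81 → 8² + 1² = 65
65 → 6² + 5² = 61
61 → 6² + 1² = 37
37 → 3² + 7² = 58
58 → 5² + 8² = 89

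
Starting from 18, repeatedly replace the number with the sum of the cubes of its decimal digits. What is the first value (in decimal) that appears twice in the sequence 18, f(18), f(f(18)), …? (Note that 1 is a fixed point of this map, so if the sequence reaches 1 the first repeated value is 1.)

153

18 → 1³ + 8³ = 513
513 → 5³ + 1³ + 3³ = 153
153 → 1³ + 5³ + 3³ = 153  — 153 already appeared earlier.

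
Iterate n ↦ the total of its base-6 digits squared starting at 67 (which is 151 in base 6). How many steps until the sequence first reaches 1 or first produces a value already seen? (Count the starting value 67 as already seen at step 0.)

10

67 = (1,5,1)_6 → 1² + 5² + 1² = 1 + 25 + 1 = 27
27 = (4,3)_6 → 4² + 3² = 16 + 9 = 25
25 = (4,1)_6 → 4² + 1² = 16 + 1 = 17
17 = (2,5)_6 → 2² + 5² = 4 + 25 = 29
29 = (4,5)_6 → 4² + 5² = 16 + 25 = 41
41 = (1,0,5)_6 → 1² + 0² + 5² = 1 + 0 + 25 = 26
26 = (4,2)_6 → 4² + 2² = 16 + 4 = 20
20 = (3,2)_6 → 3² + 2² = 9 + 4 = 13
13 = (2,1)_6 → 2² + 1² = 4 + 1 = 5
5 = (5)_6 → 5² = 25  — 25 repeats.
That took 10 steps.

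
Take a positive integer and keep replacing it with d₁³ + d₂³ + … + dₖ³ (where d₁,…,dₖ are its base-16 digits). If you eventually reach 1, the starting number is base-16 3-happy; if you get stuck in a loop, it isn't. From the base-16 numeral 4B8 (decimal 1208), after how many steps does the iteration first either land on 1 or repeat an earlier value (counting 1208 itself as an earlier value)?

1208 = (4,11,8)_16 → 4³ + 11³ + 8³ = 1907
1907 = (7,7,3)_16 → 7³ + 7³ + 3³ = 713
713 = (2,12,9)_16 → 2³ + 12³ + 9³ = 2465
2465 = (9,10,1)_16 → 9³ + 10³ + 1³ = 1730
1730 = (6,12,2)_16 → 6³ + 12³ + 2³ = 1952
1952 = (7,10,0)_16 → 7³ + 10³ + 0³ = 1343
1343 = (5,3,15)_16 → 5³ + 3³ + 15³ = 3527
3527 = (13,12,7)_16 → 13³ + 12³ + 7³ = 4268
4268 = (1,0,10,12)_16 → 1³ + 0³ + 10³ + 12³ = 2729
2729 = (10,10,9)_16 → 10³ + 10³ + 9³ = 2729  — 2729 repeats.
That took 10 steps.

10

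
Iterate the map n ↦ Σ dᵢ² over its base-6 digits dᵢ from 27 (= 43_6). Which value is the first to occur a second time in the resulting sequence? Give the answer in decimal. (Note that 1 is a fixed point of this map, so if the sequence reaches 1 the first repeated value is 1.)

27 = (4,3)_6 → 4² + 3² = 25
25 = (4,1)_6 → 4² + 1² = 17
17 = (2,5)_6 → 2² + 5² = 29
29 = (4,5)_6 → 4² + 5² = 41
41 = (1,0,5)_6 → 1² + 0² + 5² = 26
26 = (4,2)_6 → 4² + 2² = 20
20 = (3,2)_6 → 3² + 2² = 13
13 = (2,1)_6 → 2² + 1² = 5
5 = (5)_6 → 5² = 25  — 25 already appeared earlier.

25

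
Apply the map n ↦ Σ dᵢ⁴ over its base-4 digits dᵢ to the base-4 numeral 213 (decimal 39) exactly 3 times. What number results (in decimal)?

39 = (2,1,3)_4 → 2⁴ + 1⁴ + 3⁴ = 98
98 = (1,2,0,2)_4 → 1⁴ + 2⁴ + 0⁴ + 2⁴ = 33
33 = (2,0,1)_4 → 2⁴ + 0⁴ + 1⁴ = 17

17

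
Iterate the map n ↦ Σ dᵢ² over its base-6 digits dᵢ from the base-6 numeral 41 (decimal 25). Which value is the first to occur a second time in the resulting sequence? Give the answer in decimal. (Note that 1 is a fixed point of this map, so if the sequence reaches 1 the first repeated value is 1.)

25 = (4,1)_6 → 4² + 1² = 17
17 = (2,5)_6 → 2² + 5² = 29
29 = (4,5)_6 → 4² + 5² = 41
41 = (1,0,5)_6 → 1² + 0² + 5² = 26
26 = (4,2)_6 → 4² + 2² = 20
20 = (3,2)_6 → 3² + 2² = 13
13 = (2,1)_6 → 2² + 1² = 5
5 = (5)_6 → 5² = 25  — 25 already appeared earlier.

25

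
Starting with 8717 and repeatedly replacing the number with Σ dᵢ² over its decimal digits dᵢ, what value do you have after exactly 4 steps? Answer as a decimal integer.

29

8717 → 8² + 7² + 1² + 7² = 163
163 → 1² + 6² + 3² = 46
46 → 4² + 6² = 52
52 → 5² + 2² = 29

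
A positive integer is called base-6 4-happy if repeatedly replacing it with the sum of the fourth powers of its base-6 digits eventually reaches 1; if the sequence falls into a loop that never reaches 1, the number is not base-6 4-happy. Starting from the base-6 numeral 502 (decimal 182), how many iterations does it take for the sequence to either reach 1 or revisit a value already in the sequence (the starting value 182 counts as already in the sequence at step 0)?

182 = (5,0,2)_6 → 5⁴ + 0⁴ + 2⁴ = 625 + 0 + 16 = 641
641 = (2,5,4,5)_6 → 2⁴ + 5⁴ + 4⁴ + 5⁴ = 16 + 625 + 256 + 625 = 1522
1522 = (1,1,0,1,4)_6 → 1⁴ + 1⁴ + 0⁴ + 1⁴ + 4⁴ = 1 + 1 + 0 + 1 + 256 = 259
259 = (1,1,1,1)_6 → 1⁴ + 1⁴ + 1⁴ + 1⁴ = 1 + 1 + 1 + 1 = 4
4 = (4)_6 → 4⁴ = 256
256 = (1,1,0,4)_6 → 1⁴ + 1⁴ + 0⁴ + 4⁴ = 1 + 1 + 0 + 256 = 258
258 = (1,1,1,0)_6 → 1⁴ + 1⁴ + 1⁴ + 0⁴ = 1 + 1 + 1 + 0 = 3
3 = (3)_6 → 3⁴ = 81
81 = (2,1,3)_6 → 2⁴ + 1⁴ + 3⁴ = 16 + 1 + 81 = 98
98 = (2,4,2)_6 → 2⁴ + 4⁴ + 2⁴ = 16 + 256 + 16 = 288
288 = (1,2,0,0)_6 → 1⁴ + 2⁴ + 0⁴ + 0⁴ = 1 + 16 + 0 + 0 = 17
17 = (2,5)_6 → 2⁴ + 5⁴ = 16 + 625 = 641  — 641 repeats.
That took 12 steps.

12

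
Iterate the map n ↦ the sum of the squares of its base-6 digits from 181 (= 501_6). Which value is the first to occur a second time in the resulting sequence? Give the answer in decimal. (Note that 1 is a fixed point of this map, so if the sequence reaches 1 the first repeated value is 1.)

181 = (5,0,1)_6 → 5² + 0² + 1² = 26
26 = (4,2)_6 → 4² + 2² = 20
20 = (3,2)_6 → 3² + 2² = 13
13 = (2,1)_6 → 2² + 1² = 5
5 = (5)_6 → 5² = 25
25 = (4,1)_6 → 4² + 1² = 17
17 = (2,5)_6 → 2² + 5² = 29
29 = (4,5)_6 → 4² + 5² = 41
41 = (1,0,5)_6 → 1² + 0² + 5² = 26  — 26 already appeared earlier.

26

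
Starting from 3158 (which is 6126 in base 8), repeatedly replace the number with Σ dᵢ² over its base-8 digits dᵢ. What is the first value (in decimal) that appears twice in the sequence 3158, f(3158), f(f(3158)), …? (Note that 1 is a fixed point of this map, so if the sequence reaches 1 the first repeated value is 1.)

1

3158 = (6,1,2,6)_8 → 6² + 1² + 2² + 6² = 77
77 = (1,1,5)_8 → 1² + 1² + 5² = 27
27 = (3,3)_8 → 3² + 3² = 18
18 = (2,2)_8 → 2² + 2² = 8
8 = (1,0)_8 → 1² + 0² = 1  — reached the fixed point 1.
1 → 1, so 1 is the first repeated value.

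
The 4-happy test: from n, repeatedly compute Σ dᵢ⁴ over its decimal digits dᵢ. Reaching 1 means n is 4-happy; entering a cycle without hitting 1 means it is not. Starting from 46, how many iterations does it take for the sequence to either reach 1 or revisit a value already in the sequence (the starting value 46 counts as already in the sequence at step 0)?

10

46 → 4⁴ + 6⁴ = 256 + 1296 = 1552
1552 → 1⁴ + 5⁴ + 5⁴ + 2⁴ = 1 + 625 + 625 + 16 = 1267
1267 → 1⁴ + 2⁴ + 6⁴ + 7⁴ = 1 + 16 + 1296 + 2401 = 3714
3714 → 3⁴ + 7⁴ + 1⁴ + 4⁴ = 81 + 2401 + 1 + 256 = 2739
2739 → 2⁴ + 7⁴ + 3⁴ + 9⁴ = 16 + 2401 + 81 + 6561 = 9059
9059 → 9⁴ + 0⁴ + 5⁴ + 9⁴ = 6561 + 0 + 625 + 6561 = 13747
13747 → 1⁴ + 3⁴ + 7⁴ + 4⁴ + 7⁴ = 1 + 81 + 2401 + 256 + 2401 = 5140
5140 → 5⁴ + 1⁴ + 4⁴ + 0⁴ = 625 + 1 + 256 + 0 = 882
882 → 8⁴ + 8⁴ + 2⁴ = 4096 + 4096 + 16 = 8208
8208 → 8⁴ + 2⁴ + 0⁴ + 8⁴ = 4096 + 16 + 0 + 4096 = 8208  — 8208 repeats.
That took 10 steps.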